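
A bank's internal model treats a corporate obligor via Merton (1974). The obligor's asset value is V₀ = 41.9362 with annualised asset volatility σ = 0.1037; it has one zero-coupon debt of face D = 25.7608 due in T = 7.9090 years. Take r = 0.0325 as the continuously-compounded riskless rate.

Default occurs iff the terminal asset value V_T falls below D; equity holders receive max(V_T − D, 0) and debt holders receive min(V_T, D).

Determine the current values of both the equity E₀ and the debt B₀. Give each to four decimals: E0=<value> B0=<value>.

E0=22.0287 B0=19.9075

d₁ = [ln(V₀/D) + (r + σ²/2)T] / (σ√T)
   = [ln(41.9362/25.7608) + (0.0325 + 0.5·0.1037²)·7.9090] / (0.1037·√7.9090)
   = [0.487295 + 0.299568] / 0.291635 = 2.698111
d₂ = d₁ − σ√T = 2.698111 − 0.291635 = 2.406476
N(d₁) = 0.996513,  N(d₂) = 0.991946,  e^(−rT) = 0.773335
E₀ = V₀·N(d₁) − D·e^(−rT)·N(d₂)
   = 41.9362·0.996513 − 25.7608·0.773335·0.991946 = 22.028686
B₀ = V₀ − E₀ = 41.9362 − 22.028686 = 19.907514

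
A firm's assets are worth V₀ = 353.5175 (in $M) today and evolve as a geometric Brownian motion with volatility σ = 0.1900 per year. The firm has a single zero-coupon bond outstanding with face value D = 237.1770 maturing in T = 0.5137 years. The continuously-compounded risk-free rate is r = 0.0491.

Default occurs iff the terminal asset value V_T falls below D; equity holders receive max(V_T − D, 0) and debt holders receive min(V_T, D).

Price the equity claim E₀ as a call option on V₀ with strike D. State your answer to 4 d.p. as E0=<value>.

E0=122.2577

d₁ = [ln(V₀/D) + (r + σ²/2)T] / (σ√T)
   = [ln(353.5175/237.1770) + (0.0491 + 0.5·0.1900²)·0.5137] / (0.1900·√0.5137)
   = [0.399126 + 0.034495] / 0.136178 = 3.184213
d₂ = d₁ − σ√T = 3.184213 − 0.136178 = 3.048035
N(d₁) = 0.999274,  N(d₂) = 0.998848,  e^(−rT) = 0.975093
E₀ = V₀·N(d₁) − D·e^(−rT)·N(d₂)
   = 353.5175·0.999274 − 237.1770·0.975093·0.998848 = 122.257719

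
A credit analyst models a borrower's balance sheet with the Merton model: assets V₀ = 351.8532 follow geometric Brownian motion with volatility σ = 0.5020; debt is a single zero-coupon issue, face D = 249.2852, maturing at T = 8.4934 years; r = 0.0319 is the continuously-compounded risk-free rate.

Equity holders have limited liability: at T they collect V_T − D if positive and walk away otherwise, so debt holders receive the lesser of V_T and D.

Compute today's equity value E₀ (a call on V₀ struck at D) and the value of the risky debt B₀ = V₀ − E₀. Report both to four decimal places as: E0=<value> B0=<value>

E0=236.1444 B0=115.7088

d₁ = [ln(V₀/D) + (r + σ²/2)T] / (σ√T)
   = [ln(351.8532/249.2852) + (0.0319 + 0.5·0.5020²)·8.4934] / (0.5020·√8.4934)
   = [0.344616 + 1.341125] / 1.463001 = 1.152249
d₂ = d₁ − σ√T = 1.152249 − 1.463001 = -0.310751
N(d₁) = 0.875391,  N(d₂) = 0.377995,  e^(−rT) = 0.762663
E₀ = V₀·N(d₁) − D·e^(−rT)·N(d₂)
   = 351.8532·0.875391 − 249.2852·0.762663·0.377995 = 236.144436
B₀ = V₀ − E₀ = 351.8532 − 236.144436 = 115.708764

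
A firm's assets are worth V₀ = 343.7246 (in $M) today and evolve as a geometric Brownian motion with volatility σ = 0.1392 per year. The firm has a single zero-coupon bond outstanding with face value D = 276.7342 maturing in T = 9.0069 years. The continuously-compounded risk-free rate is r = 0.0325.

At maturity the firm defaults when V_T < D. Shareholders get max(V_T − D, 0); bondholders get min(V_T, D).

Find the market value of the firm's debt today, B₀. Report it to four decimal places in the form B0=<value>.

d₁ = [ln(V₀/D) + (r + σ²/2)T] / (σ√T)
   = [ln(343.7246/276.7342) + (0.0325 + 0.5·0.1392²)·9.0069] / (0.1392·√9.0069)
   = [0.216783 + 0.379986] / 0.417760 = 1.428498
d₂ = d₁ − σ√T = 1.428498 − 0.417760 = 1.010738
N(d₁) = 0.923426,  N(d₂) = 0.843929,  e^(−rT) = 0.746228
E₀ = V₀·N(d₁) − D·e^(−rT)·N(d₂)
   = 343.7246·0.923426 − 276.7342·0.746228·0.843929 = 143.127063
B₀ = V₀ − E₀ = 343.7246 − 143.127063 = 200.597537

B0=200.5975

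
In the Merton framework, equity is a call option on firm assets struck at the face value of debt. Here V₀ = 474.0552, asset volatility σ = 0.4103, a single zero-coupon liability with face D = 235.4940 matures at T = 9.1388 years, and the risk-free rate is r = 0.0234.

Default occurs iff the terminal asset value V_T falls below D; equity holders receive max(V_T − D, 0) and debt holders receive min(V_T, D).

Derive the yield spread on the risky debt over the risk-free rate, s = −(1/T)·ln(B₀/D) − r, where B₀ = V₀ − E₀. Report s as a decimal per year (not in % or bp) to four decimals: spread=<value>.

spread=0.0294

d₁ = [ln(V₀/D) + (r + σ²/2)T] / (σ√T)
   = [ln(474.0552/235.4940) + (0.0234 + 0.5·0.4103²)·9.1388] / (0.4103·√9.1388)
   = [0.699638 + 0.983089] / 1.240355 = 1.356649
d₂ = d₁ − σ√T = 1.356649 − 1.240355 = 0.116294
N(d₁) = 0.912554,  N(d₂) = 0.546290,  e^(−rT) = 0.807471
E₀ = V₀·N(d₁) − D·e^(−rT)·N(d₂)
   = 474.0552·0.912554 − 235.4940·0.807471·0.546290 = 328.721200
B₀ = V₀ − E₀ = 474.0552 − 328.721200 = 145.334000
spread = −(1/T)·ln(B₀/D) − r = −(1/9.1388)·ln(145.334000/235.4940) − 0.0234 = 0.02941338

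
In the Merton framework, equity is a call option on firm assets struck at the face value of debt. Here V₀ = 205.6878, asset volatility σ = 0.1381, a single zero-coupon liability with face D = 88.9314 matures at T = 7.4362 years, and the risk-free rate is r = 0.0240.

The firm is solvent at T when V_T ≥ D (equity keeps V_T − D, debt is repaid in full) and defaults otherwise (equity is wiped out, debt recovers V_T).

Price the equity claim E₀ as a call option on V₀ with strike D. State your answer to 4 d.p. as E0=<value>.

d₁ = [ln(V₀/D) + (r + σ²/2)T] / (σ√T)
   = [ln(205.6878/88.9314) + (0.0240 + 0.5·0.1381²)·7.4362] / (0.1381·√7.4362)
   = [0.838494 + 0.249379] / 0.376590 = 2.888744
d₂ = d₁ − σ√T = 2.888744 − 0.376590 = 2.512154
N(d₁) = 0.998066,  N(d₂) = 0.994000,  e^(−rT) = 0.836550
E₀ = V₀·N(d₁) − D·e^(−rT)·N(d₂)
   = 205.6878·0.998066 − 88.9314·0.836550·0.994000 = 131.340802

E0=131.3408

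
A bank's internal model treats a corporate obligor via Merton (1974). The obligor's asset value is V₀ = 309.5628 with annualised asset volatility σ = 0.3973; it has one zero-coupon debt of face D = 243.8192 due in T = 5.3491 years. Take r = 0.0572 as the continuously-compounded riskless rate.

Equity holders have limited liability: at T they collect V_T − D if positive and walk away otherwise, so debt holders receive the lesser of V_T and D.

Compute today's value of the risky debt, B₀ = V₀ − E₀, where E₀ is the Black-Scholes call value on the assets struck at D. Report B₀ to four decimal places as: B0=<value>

B0=144.6027

d₁ = [ln(V₀/D) + (r + σ²/2)T] / (σ√T)
   = [ln(309.5628/243.8192) + (0.0572 + 0.5·0.3973²)·5.3491] / (0.3973·√5.3491)
   = [0.238734 + 0.728139] / 0.918880 = 1.052230
d₂ = d₁ − σ√T = 1.052230 − 0.918880 = 0.133349
N(d₁) = 0.853653,  N(d₂) = 0.553041,  e^(−rT) = 0.736410
E₀ = V₀·N(d₁) − D·e^(−rT)·N(d₂)
   = 309.5628·0.853653 − 243.8192·0.736410·0.553041 = 164.960118
B₀ = V₀ − E₀ = 309.5628 − 164.960118 = 144.602682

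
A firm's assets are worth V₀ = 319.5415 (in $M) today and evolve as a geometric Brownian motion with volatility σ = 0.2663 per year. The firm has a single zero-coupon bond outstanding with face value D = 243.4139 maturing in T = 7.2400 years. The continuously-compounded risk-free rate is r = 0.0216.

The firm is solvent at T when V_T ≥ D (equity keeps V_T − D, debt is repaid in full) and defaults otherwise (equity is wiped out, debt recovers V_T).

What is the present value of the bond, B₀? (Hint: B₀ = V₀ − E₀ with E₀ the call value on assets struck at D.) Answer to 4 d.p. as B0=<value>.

B0=177.9600

d₁ = [ln(V₀/D) + (r + σ²/2)T] / (σ√T)
   = [ln(319.5415/243.4139) + (0.0216 + 0.5·0.2663²)·7.2400] / (0.2663·√7.2400)
   = [0.272124 + 0.413099] / 0.716540 = 0.956294
d₂ = d₁ − σ√T = 0.956294 − 0.716540 = 0.239754
N(d₁) = 0.830538,  N(d₂) = 0.594739,  e^(−rT) = 0.855231
E₀ = V₀·N(d₁) − D·e^(−rT)·N(d₂)
   = 319.5415·0.830538 − 243.4139·0.855231·0.594739 = 141.581479
B₀ = V₀ − E₀ = 319.5415 − 141.581479 = 177.960021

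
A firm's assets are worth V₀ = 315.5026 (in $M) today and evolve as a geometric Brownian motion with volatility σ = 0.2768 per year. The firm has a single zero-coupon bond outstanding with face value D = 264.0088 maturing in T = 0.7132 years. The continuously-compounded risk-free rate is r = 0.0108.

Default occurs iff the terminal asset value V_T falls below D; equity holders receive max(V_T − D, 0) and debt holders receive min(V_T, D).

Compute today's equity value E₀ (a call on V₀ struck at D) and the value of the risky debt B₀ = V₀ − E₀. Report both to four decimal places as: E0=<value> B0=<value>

d₁ = [ln(V₀/D) + (r + σ²/2)T] / (σ√T)
   = [ln(315.5026/264.0088) + (0.0108 + 0.5·0.2768²)·0.7132] / (0.2768·√0.7132)
   = [0.178184 + 0.035025] / 0.233761 = 0.912082
d₂ = d₁ − σ√T = 0.912082 − 0.233761 = 0.678321
N(d₁) = 0.819137,  N(d₂) = 0.751216,  e^(−rT) = 0.992327
E₀ = V₀·N(d₁) − D·e^(−rT)·N(d₂)
   = 315.5026·0.819137 − 264.0088·0.992327·0.751216 = 61.634062
B₀ = V₀ − E₀ = 315.5026 − 61.634062 = 253.868538

E0=61.6341 B0=253.8685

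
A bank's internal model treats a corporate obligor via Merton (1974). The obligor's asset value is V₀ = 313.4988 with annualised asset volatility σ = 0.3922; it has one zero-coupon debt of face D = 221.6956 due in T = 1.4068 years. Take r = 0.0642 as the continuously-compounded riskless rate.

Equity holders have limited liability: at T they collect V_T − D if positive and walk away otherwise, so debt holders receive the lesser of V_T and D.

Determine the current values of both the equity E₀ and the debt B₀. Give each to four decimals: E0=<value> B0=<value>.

E0=121.7206 B0=191.7782

d₁ = [ln(V₀/D) + (r + σ²/2)T] / (σ√T)
   = [ln(313.4988/221.6956) + (0.0642 + 0.5·0.3922²)·1.4068] / (0.3922·√1.4068)
   = [0.346490 + 0.198514] / 0.465183 = 1.171592
d₂ = d₁ − σ√T = 1.171592 − 0.465183 = 0.706409
N(d₁) = 0.879319,  N(d₂) = 0.760033,  e^(−rT) = 0.913642
E₀ = V₀·N(d₁) − D·e^(−rT)·N(d₂)
   = 313.4988·0.879319 − 221.6956·0.913642·0.760033 = 121.720619
B₀ = V₀ − E₀ = 313.4988 − 121.720619 = 191.778181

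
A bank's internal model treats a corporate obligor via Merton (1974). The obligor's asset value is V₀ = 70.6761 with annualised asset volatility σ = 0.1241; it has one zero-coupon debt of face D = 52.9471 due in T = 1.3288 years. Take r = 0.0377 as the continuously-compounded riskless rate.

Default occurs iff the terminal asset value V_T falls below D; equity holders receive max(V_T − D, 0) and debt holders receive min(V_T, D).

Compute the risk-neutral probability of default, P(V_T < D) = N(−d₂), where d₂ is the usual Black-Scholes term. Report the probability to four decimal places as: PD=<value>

d₁ = [ln(V₀/D) + (r + σ²/2)T] / (σ√T)
   = [ln(70.6761/52.9471) + (0.0377 + 0.5·0.1241²)·1.3288] / (0.1241·√1.3288)
   = [0.288814 + 0.060328] / 0.143055 = 2.440623
d₂ = d₁ − σ√T = 2.440623 − 0.143055 = 2.297569
risk-neutral PD = N(−d₂) = N(-2.297569) = 0.010793

PD=0.0108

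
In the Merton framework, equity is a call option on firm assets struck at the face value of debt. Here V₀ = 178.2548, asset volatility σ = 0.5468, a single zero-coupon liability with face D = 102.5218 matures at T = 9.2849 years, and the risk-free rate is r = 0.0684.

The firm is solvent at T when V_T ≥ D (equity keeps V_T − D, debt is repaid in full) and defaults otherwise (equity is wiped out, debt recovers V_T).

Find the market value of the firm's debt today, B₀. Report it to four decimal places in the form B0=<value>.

B0=35.4475

d₁ = [ln(V₀/D) + (r + σ²/2)T] / (σ√T)
   = [ln(178.2548/102.5218) + (0.0684 + 0.5·0.5468²)·9.2849] / (0.5468·√9.2849)
   = [0.553139 + 2.023134] / 1.666162 = 1.546232
d₂ = d₁ − σ√T = 1.546232 − 1.666162 = -0.119929
N(d₁) = 0.938976,  N(d₂) = 0.452270,  e^(−rT) = 0.529889
E₀ = V₀·N(d₁) − D·e^(−rT)·N(d₂)
   = 178.2548·0.938976 − 102.5218·0.529889·0.452270 = 142.807299
B₀ = V₀ − E₀ = 178.2548 − 142.807299 = 35.447501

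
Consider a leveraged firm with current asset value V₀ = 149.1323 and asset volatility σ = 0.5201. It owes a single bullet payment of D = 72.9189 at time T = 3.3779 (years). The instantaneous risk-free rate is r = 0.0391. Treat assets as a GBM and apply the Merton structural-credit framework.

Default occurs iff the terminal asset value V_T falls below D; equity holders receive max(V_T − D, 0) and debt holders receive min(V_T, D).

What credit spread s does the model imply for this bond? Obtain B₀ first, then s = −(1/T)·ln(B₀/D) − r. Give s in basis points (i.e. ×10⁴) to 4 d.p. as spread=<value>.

spread=447.2441

d₁ = [ln(V₀/D) + (r + σ²/2)T] / (σ√T)
   = [ln(149.1323/72.9189) + (0.0391 + 0.5·0.5201²)·3.3779] / (0.5201·√3.3779)
   = [0.715486 + 0.588944] / 0.955895 = 1.364616
d₂ = d₁ − σ√T = 1.364616 − 0.955895 = 0.408721
N(d₁) = 0.913813,  N(d₂) = 0.658628,  e^(−rT) = 0.876274
E₀ = V₀·N(d₁) − D·e^(−rT)·N(d₂)
   = 149.1323·0.913813 − 72.9189·0.876274·0.658628 = 94.194733
B₀ = V₀ − E₀ = 149.1323 − 94.194733 = 54.937567
spread = −(1/T)·ln(B₀/D) − r = −(1/3.3779)·ln(54.937567/72.9189) − 0.0391 = 0.04472441
in basis points: 0.04472441 × 10⁴ = 447.2441 bp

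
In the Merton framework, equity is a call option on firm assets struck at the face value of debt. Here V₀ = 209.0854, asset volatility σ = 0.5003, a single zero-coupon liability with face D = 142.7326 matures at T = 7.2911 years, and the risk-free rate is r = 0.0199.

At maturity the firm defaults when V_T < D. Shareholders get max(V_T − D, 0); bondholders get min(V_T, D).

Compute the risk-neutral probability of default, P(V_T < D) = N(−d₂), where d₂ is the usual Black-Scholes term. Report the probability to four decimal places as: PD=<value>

PD=0.6124

d₁ = [ln(V₀/D) + (r + σ²/2)T] / (σ√T)
   = [ln(209.0854/142.7326) + (0.0199 + 0.5·0.5003²)·7.2911] / (0.5003·√7.2911)
   = [0.381770 + 1.057574] / 1.350912 = 1.065461
d₂ = d₁ − σ√T = 1.065461 − 1.350912 = -0.285451
risk-neutral PD = N(−d₂) = N(0.285451) = 0.612351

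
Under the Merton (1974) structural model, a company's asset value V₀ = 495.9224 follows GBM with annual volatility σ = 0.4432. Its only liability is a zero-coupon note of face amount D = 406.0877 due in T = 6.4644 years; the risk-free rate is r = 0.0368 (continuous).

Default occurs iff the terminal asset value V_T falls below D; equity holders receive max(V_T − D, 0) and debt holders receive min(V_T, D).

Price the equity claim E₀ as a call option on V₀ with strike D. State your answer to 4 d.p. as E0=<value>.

E0=273.5019

d₁ = [ln(V₀/D) + (r + σ²/2)T] / (σ√T)
   = [ln(495.9224/406.0877) + (0.0368 + 0.5·0.4432²)·6.4644] / (0.4432·√6.4644)
   = [0.199850 + 0.872779] / 1.126844 = 0.951888
d₂ = d₁ − σ√T = 0.951888 − 1.126844 = -0.174956
N(d₁) = 0.829423,  N(d₂) = 0.430557,  e^(−rT) = 0.788289
E₀ = V₀·N(d₁) − D·e^(−rT)·N(d₂)
   = 495.9224·0.829423 − 406.0877·0.788289·0.430557 = 273.501881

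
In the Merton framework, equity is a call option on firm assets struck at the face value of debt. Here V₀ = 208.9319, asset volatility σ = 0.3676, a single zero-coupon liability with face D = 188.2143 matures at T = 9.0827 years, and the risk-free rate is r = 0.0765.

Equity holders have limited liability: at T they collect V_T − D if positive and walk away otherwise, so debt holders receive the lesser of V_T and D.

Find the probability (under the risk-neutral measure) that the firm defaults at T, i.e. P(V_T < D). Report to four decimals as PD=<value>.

PD=0.4335

d₁ = [ln(V₀/D) + (r + σ²/2)T] / (σ√T)
   = [ln(208.9319/188.2143) + (0.0765 + 0.5·0.3676²)·9.0827] / (0.3676·√9.0827)
   = [0.104427 + 1.308498] / 1.107855 = 1.275370
d₂ = d₁ − σ√T = 1.275370 − 1.107855 = 0.167515
risk-neutral PD = N(−d₂) = N(-0.167515) = 0.433482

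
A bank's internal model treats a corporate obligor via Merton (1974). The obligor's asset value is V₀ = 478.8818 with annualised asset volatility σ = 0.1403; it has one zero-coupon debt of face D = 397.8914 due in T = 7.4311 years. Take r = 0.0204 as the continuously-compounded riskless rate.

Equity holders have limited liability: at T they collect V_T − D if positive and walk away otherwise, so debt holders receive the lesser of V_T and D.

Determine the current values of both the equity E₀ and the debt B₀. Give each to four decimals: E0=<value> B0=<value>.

E0=152.8785 B0=326.0033

d₁ = [ln(V₀/D) + (r + σ²/2)T] / (σ√T)
   = [ln(478.8818/397.8914) + (0.0204 + 0.5·0.1403²)·7.4311] / (0.1403·√7.4311)
   = [0.185275 + 0.224732] / 0.382458 = 1.072029
d₂ = d₁ − σ√T = 1.072029 − 0.382458 = 0.689570
N(d₁) = 0.858146,  N(d₂) = 0.754768,  e^(−rT) = 0.859337
E₀ = V₀·N(d₁) − D·e^(−rT)·N(d₂)
   = 478.8818·0.858146 − 397.8914·0.859337·0.754768 = 152.878479
B₀ = V₀ − E₀ = 478.8818 − 152.878479 = 326.003321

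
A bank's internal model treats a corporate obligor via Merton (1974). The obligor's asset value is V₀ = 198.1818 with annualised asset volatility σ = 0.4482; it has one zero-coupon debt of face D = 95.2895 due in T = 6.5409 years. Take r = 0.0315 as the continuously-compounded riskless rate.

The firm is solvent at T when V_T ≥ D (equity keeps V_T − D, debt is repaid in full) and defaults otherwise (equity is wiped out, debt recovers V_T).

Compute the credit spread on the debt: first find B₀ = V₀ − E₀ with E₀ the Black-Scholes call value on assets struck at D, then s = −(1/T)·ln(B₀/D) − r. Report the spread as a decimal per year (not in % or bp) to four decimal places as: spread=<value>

spread=0.0329

d₁ = [ln(V₀/D) + (r + σ²/2)T] / (σ√T)
   = [ln(198.1818/95.2895) + (0.0315 + 0.5·0.4482²)·6.5409] / (0.4482·√6.5409)
   = [0.732265 + 0.863017] / 1.146280 = 1.391704
d₂ = d₁ − σ√T = 1.391704 − 1.146280 = 0.245424
N(d₁) = 0.917994,  N(d₂) = 0.596936,  e^(−rT) = 0.813802
E₀ = V₀·N(d₁) − D·e^(−rT)·N(d₂)
   = 198.1818·0.917994 − 95.2895·0.813802·0.596936 = 135.639235
B₀ = V₀ − E₀ = 198.1818 − 135.639235 = 62.542565
spread = −(1/T)·ln(B₀/D) − r = −(1/6.5409)·ln(62.542565/95.2895) − 0.0315 = 0.03287528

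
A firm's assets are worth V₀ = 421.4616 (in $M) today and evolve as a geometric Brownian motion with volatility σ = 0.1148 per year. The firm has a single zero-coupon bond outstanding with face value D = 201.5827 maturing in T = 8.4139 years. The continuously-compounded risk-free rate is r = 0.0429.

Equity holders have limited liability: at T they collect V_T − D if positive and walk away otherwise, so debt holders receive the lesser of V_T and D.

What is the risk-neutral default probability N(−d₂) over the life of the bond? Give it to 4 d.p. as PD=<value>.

d₁ = [ln(V₀/D) + (r + σ²/2)T] / (σ√T)
   = [ln(421.4616/201.5827) + (0.0429 + 0.5·0.1148²)·8.4139] / (0.1148·√8.4139)
   = [0.737529 + 0.416400] / 0.332997 = 3.465281
d₂ = d₁ − σ√T = 3.465281 − 0.332997 = 3.132284
risk-neutral PD = N(−d₂) = N(-3.132284) = 0.000867

PD=0.0009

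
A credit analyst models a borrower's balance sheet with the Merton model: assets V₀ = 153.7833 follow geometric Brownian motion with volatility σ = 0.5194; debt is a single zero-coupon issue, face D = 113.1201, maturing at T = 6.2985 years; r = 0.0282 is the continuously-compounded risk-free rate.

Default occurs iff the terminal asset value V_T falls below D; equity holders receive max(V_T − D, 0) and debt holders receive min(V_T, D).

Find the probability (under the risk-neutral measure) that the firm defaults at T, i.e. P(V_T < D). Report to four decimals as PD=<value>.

d₁ = [ln(V₀/D) + (r + σ²/2)T] / (σ√T)
   = [ln(153.7833/113.1201) + (0.0282 + 0.5·0.5194²)·6.2985] / (0.5194·√6.2985)
   = [0.307094 + 1.027211] / 1.303528 = 1.023610
d₂ = d₁ − σ√T = 1.023610 − 1.303528 = -0.279918
risk-neutral PD = N(−d₂) = N(0.279918) = 0.610230

PD=0.6102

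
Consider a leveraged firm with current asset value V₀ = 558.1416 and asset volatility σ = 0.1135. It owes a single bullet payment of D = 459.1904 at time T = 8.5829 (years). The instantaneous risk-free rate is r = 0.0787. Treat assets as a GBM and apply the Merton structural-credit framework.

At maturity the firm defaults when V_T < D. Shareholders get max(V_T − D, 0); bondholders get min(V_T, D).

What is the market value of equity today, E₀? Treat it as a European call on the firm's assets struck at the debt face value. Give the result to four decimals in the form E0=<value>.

d₁ = [ln(V₀/D) + (r + σ²/2)T] / (σ√T)
   = [ln(558.1416/459.1904) + (0.0787 + 0.5·0.1135²)·8.5829] / (0.1135·√8.5829)
   = [0.195148 + 0.730758] / 0.332516 = 2.784542
d₂ = d₁ − σ√T = 2.784542 − 0.332516 = 2.452026
N(d₁) = 0.997320,  N(d₂) = 0.992897,  e^(−rT) = 0.508915
E₀ = V₀·N(d₁) − D·e^(−rT)·N(d₂)
   = 558.1416·0.997320 − 459.1904·0.508915·0.992897 = 324.616622

E0=324.6166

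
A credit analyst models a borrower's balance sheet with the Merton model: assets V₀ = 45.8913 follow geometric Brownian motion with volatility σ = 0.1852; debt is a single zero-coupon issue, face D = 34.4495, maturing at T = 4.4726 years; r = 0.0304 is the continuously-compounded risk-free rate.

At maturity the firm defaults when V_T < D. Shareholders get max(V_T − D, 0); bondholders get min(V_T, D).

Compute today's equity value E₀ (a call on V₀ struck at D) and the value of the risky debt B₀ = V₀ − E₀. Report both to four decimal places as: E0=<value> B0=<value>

d₁ = [ln(V₀/D) + (r + σ²/2)T] / (σ√T)
   = [ln(45.8913/34.4495) + (0.0304 + 0.5·0.1852²)·4.4726] / (0.1852·√4.4726)
   = [0.286781 + 0.212670] / 0.391671 = 1.275181
d₂ = d₁ − σ√T = 1.275181 − 0.391671 = 0.883511
N(d₁) = 0.898877,  N(d₂) = 0.811520,  e^(−rT) = 0.872871
E₀ = V₀·N(d₁) − D·e^(−rT)·N(d₂)
   = 45.8913·0.898877 − 34.4495·0.872871·0.811520 = 16.848269
B₀ = V₀ − E₀ = 45.8913 − 16.848269 = 29.043031

E0=16.8483 B0=29.0430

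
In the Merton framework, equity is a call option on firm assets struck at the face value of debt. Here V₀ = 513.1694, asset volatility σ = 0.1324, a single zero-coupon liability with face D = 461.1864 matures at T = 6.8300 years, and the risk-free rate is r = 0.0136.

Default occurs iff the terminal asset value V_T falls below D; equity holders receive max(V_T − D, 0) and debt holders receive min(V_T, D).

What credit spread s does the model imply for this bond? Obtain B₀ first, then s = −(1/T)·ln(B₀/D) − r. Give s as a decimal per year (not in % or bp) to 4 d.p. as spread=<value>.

spread=0.0101

d₁ = [ln(V₀/D) + (r + σ²/2)T] / (σ√T)
   = [ln(513.1694/461.1864) + (0.0136 + 0.5·0.1324²)·6.8300] / (0.1324·√6.8300)
   = [0.106804 + 0.152752] / 0.346018 = 0.750123
d₂ = d₁ − σ√T = 0.750123 − 0.346018 = 0.404105
N(d₁) = 0.773410,  N(d₂) = 0.656932,  e^(−rT) = 0.911296
E₀ = V₀·N(d₁) − D·e^(−rT)·N(d₂)
   = 513.1694·0.773410 − 461.1864·0.911296·0.656932 = 120.796549
B₀ = V₀ − E₀ = 513.1694 − 120.796549 = 392.372851
spread = −(1/T)·ln(B₀/D) − r = −(1/6.8300)·ln(392.372851/461.1864) − 0.0136 = 0.01005882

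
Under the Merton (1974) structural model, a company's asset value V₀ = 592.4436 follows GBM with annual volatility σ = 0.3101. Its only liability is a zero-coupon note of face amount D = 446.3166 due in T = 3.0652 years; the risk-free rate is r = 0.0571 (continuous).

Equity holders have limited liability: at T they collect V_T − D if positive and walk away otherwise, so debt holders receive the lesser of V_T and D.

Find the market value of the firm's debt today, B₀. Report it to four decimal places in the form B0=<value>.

B0=346.8454

d₁ = [ln(V₀/D) + (r + σ²/2)T] / (σ√T)
   = [ln(592.4436/446.3166) + (0.0571 + 0.5·0.3101²)·3.0652] / (0.3101·√3.0652)
   = [0.283227 + 0.322401] / 0.542914 = 1.115513
d₂ = d₁ − σ√T = 1.115513 − 0.542914 = 0.572599
N(d₁) = 0.867685,  N(d₂) = 0.716542,  e^(−rT) = 0.839438
E₀ = V₀·N(d₁) − D·e^(−rT)·N(d₂)
   = 592.4436·0.867685 − 446.3166·0.839438·0.716542 = 245.598243
B₀ = V₀ − E₀ = 592.4436 − 245.598243 = 346.845357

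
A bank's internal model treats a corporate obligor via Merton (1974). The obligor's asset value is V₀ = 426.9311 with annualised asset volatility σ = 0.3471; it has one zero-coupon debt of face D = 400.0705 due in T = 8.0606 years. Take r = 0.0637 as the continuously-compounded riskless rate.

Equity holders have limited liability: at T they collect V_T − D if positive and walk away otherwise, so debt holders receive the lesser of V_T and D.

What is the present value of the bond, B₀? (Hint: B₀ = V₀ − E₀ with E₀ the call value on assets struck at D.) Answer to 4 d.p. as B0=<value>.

B0=188.5224

d₁ = [ln(V₀/D) + (r + σ²/2)T] / (σ√T)
   = [ln(426.9311/400.0705) + (0.0637 + 0.5·0.3471²)·8.0606] / (0.3471·√8.0606)
   = [0.064982 + 0.999024] / 0.985458 = 1.079707
d₂ = d₁ − σ√T = 1.079707 − 0.985458 = 0.094248
N(d₁) = 0.859864,  N(d₂) = 0.537544,  e^(−rT) = 0.598421
E₀ = V₀·N(d₁) − D·e^(−rT)·N(d₂)
   = 426.9311·0.859864 − 400.0705·0.598421·0.537544 = 238.408706
B₀ = V₀ − E₀ = 426.9311 − 238.408706 = 188.522394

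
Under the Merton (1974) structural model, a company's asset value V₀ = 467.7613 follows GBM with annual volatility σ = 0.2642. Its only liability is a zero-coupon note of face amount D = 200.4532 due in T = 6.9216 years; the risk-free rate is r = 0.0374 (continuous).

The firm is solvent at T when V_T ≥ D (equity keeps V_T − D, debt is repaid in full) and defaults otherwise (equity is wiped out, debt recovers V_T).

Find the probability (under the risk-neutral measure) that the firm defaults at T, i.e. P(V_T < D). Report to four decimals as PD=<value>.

PD=0.1068

d₁ = [ln(V₀/D) + (r + σ²/2)T] / (σ√T)
   = [ln(467.7613/200.4532) + (0.0374 + 0.5·0.2642²)·6.9216] / (0.2642·√6.9216)
   = [0.847377 + 0.500437] / 0.695082 = 1.939073
d₂ = d₁ − σ√T = 1.939073 − 0.695082 = 1.243991
risk-neutral PD = N(−d₂) = N(-1.243991) = 0.106751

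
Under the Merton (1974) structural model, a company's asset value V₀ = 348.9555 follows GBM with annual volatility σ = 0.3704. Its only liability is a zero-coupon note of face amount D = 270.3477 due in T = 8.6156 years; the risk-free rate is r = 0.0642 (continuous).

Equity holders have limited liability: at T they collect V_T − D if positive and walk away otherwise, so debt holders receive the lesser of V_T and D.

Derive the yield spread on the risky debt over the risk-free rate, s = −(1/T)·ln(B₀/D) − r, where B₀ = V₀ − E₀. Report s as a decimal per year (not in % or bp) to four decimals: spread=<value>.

spread=0.0257

d₁ = [ln(V₀/D) + (r + σ²/2)T] / (σ√T)
   = [ln(348.9555/270.3477) + (0.0642 + 0.5·0.3704²)·8.6156] / (0.3704·√8.6156)
   = [0.255235 + 1.144135] / 1.087211 = 1.287120
d₂ = d₁ − σ√T = 1.287120 − 1.087211 = 0.199909
N(d₁) = 0.900974,  N(d₂) = 0.579224,  e^(−rT) = 0.575152
E₀ = V₀·N(d₁) − D·e^(−rT)·N(d₂)
   = 348.9555·0.900974 − 270.3477·0.575152·0.579224 = 224.335640
B₀ = V₀ − E₀ = 348.9555 − 224.335640 = 124.619860
spread = −(1/T)·ln(B₀/D) − r = −(1/8.6156)·ln(124.619860/270.3477) − 0.0642 = 0.02568822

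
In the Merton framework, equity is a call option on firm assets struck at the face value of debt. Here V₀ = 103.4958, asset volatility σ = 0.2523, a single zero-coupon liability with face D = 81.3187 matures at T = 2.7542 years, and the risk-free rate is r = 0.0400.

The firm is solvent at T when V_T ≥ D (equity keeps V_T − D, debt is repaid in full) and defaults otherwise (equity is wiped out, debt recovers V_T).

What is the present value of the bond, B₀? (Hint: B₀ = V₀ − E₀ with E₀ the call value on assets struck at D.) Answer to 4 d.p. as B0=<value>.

d₁ = [ln(V₀/D) + (r + σ²/2)T] / (σ√T)
   = [ln(103.4958/81.3187) + (0.0400 + 0.5·0.2523²)·2.7542] / (0.2523·√2.7542)
   = [0.241155 + 0.197828] / 0.418712 = 1.048413
d₂ = d₁ − σ√T = 1.048413 − 0.418712 = 0.629702
N(d₁) = 0.852776,  N(d₂) = 0.735555,  e^(−rT) = 0.895684
E₀ = V₀·N(d₁) − D·e^(−rT)·N(d₂)
   = 103.4958·0.852776 − 81.3187·0.895684·0.735555 = 34.683955
B₀ = V₀ − E₀ = 103.4958 − 34.683955 = 68.811845

B0=68.8118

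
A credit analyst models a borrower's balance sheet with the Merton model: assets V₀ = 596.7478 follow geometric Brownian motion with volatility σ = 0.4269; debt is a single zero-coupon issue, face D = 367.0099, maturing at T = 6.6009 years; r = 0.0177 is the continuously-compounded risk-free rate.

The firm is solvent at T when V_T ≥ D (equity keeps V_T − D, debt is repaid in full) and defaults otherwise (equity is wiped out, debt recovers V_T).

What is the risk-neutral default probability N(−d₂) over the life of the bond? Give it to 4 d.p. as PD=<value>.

PD=0.4995

d₁ = [ln(V₀/D) + (r + σ²/2)T] / (σ√T)
   = [ln(596.7478/367.0099) + (0.0177 + 0.5·0.4269²)·6.6009] / (0.4269·√6.6009)
   = [0.486106 + 0.718322] / 1.096801 = 1.098128
d₂ = d₁ − σ√T = 1.098128 − 1.096801 = 0.001327
risk-neutral PD = N(−d₂) = N(-0.001327) = 0.499470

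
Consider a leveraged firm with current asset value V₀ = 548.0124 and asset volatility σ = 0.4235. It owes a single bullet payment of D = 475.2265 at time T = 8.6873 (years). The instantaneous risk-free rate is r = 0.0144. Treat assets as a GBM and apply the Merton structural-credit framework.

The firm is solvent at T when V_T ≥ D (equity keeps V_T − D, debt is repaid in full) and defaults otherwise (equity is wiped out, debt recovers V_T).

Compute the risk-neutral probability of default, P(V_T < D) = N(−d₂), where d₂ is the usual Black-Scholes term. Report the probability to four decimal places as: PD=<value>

d₁ = [ln(V₀/D) + (r + σ²/2)T] / (σ√T)
   = [ln(548.0124/475.2265) + (0.0144 + 0.5·0.4235²)·8.6873] / (0.4235·√8.6873)
   = [0.142506 + 0.904141] / 1.248233 = 0.838503
d₂ = d₁ − σ√T = 0.838503 − 1.248233 = -0.409731
risk-neutral PD = N(−d₂) = N(0.409731) = 0.658998

PD=0.6590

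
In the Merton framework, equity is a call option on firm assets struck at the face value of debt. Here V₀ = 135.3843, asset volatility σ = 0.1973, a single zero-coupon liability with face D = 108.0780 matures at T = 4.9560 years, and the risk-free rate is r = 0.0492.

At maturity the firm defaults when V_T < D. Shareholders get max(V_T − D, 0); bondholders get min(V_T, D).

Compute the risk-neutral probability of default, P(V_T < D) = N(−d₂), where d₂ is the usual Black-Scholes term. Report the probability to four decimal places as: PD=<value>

PD=0.1981

d₁ = [ln(V₀/D) + (r + σ²/2)T] / (σ√T)
   = [ln(135.3843/108.0780) + (0.0492 + 0.5·0.1973²)·4.9560] / (0.1973·√4.9560)
   = [0.225264 + 0.340297] / 0.439231 = 1.287618
d₂ = d₁ − σ√T = 1.287618 − 0.439231 = 0.848387
risk-neutral PD = N(−d₂) = N(-0.848387) = 0.198111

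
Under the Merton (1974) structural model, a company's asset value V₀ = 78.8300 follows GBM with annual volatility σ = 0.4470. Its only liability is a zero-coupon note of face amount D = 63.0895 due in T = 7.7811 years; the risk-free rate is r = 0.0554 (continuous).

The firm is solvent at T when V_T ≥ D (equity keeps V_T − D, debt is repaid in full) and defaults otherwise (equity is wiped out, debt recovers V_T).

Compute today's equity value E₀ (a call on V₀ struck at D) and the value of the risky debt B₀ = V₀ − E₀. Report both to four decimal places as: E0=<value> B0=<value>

d₁ = [ln(V₀/D) + (r + σ²/2)T] / (σ√T)
   = [ln(78.8300/63.0895) + (0.0554 + 0.5·0.4470²)·7.7811] / (0.4470·√7.7811)
   = [0.222739 + 1.208440] / 1.246890 = 1.147799
d₂ = d₁ − σ√T = 1.147799 − 1.246890 = -0.099090
N(d₁) = 0.874474,  N(d₂) = 0.460533,  e^(−rT) = 0.649812
E₀ = V₀·N(d₁) − D·e^(−rT)·N(d₂)
   = 78.8300·0.874474 − 63.0895·0.649812·0.460533 = 50.054656
B₀ = V₀ − E₀ = 78.8300 − 50.054656 = 28.775344

E0=50.0547 B0=28.7753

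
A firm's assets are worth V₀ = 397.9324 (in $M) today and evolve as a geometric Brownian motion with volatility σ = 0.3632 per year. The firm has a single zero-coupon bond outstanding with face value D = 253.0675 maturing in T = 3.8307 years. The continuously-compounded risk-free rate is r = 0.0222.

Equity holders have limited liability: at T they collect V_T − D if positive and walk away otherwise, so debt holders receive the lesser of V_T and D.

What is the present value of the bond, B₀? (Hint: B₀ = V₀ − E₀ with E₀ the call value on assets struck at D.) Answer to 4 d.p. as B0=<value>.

B0=205.3935

d₁ = [ln(V₀/D) + (r + σ²/2)T] / (σ√T)
   = [ln(397.9324/253.0675) + (0.0222 + 0.5·0.3632²)·3.8307] / (0.3632·√3.8307)
   = [0.452626 + 0.337703] / 0.710861 = 1.111791
d₂ = d₁ − σ√T = 1.111791 − 0.710861 = 0.400930
N(d₁) = 0.866886,  N(d₂) = 0.655764,  e^(−rT) = 0.918474
E₀ = V₀·N(d₁) − D·e^(−rT)·N(d₂)
   = 397.9324·0.866886 − 253.0675·0.918474·0.655764 = 192.538884
B₀ = V₀ − E₀ = 397.9324 − 192.538884 = 205.393516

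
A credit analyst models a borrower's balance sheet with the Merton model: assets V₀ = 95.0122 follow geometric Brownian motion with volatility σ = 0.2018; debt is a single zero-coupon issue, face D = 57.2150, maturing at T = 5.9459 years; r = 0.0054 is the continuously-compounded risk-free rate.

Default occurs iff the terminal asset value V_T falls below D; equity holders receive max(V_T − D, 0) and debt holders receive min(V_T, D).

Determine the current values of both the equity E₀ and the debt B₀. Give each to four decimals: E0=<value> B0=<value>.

d₁ = [ln(V₀/D) + (r + σ²/2)T] / (σ√T)
   = [ln(95.0122/57.2150) + (0.0054 + 0.5·0.2018²)·5.9459] / (0.2018·√5.9459)
   = [0.507189 + 0.153176] / 0.492073 = 1.342005
d₂ = d₁ − σ√T = 1.342005 − 0.492073 = 0.849932
N(d₁) = 0.910203,  N(d₂) = 0.802319,  e^(−rT) = 0.968402
E₀ = V₀·N(d₁) − D·e^(−rT)·N(d₂)
   = 95.0122·0.910203 − 57.2150·0.968402·0.802319 = 42.026213
B₀ = V₀ − E₀ = 95.0122 − 42.026213 = 52.985987

E0=42.0262 B0=52.9860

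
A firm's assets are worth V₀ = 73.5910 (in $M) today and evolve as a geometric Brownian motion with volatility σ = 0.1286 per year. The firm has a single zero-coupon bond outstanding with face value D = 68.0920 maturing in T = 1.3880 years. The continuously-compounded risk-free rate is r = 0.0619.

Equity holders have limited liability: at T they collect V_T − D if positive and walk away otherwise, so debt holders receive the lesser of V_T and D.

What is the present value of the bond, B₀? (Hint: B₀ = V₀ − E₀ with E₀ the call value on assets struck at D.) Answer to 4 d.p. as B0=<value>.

d₁ = [ln(V₀/D) + (r + σ²/2)T] / (σ√T)
   = [ln(73.5910/68.0920) + (0.0619 + 0.5·0.1286²)·1.3880] / (0.1286·√1.3880)
   = [0.077663 + 0.097395] / 0.151508 = 1.155434
d₂ = d₁ − σ√T = 1.155434 − 0.151508 = 1.003926
N(d₁) = 0.876044,  N(d₂) = 0.842293,  e^(−rT) = 0.917670
E₀ = V₀·N(d₁) − D·e^(−rT)·N(d₂)
   = 73.5910·0.876044 − 68.0920·0.917670·0.842293 = 11.837416
B₀ = V₀ − E₀ = 73.5910 − 11.837416 = 61.753584

B0=61.7536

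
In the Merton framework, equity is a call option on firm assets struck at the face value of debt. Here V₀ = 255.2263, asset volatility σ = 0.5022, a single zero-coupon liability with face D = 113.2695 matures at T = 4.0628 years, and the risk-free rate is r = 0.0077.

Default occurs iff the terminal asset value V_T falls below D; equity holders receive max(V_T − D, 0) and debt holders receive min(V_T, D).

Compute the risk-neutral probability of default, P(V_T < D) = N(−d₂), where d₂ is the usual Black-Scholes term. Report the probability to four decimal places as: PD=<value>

d₁ = [ln(V₀/D) + (r + σ²/2)T] / (σ√T)
   = [ln(255.2263/113.2695) + (0.0077 + 0.5·0.5022²)·4.0628] / (0.5022·√4.0628)
   = [0.812381 + 0.543612] / 1.012254 = 1.339578
d₂ = d₁ − σ√T = 1.339578 − 1.012254 = 0.327324
risk-neutral PD = N(−d₂) = N(-0.327324) = 0.371711

PD=0.3717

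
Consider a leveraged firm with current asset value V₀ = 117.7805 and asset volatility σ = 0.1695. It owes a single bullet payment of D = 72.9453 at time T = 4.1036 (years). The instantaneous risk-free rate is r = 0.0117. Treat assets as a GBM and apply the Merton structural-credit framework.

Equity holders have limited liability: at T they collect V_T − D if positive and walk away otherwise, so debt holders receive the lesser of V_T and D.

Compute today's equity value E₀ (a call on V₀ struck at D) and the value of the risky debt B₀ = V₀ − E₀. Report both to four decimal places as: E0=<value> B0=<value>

d₁ = [ln(V₀/D) + (r + σ²/2)T] / (σ√T)
   = [ln(117.7805/72.9453) + (0.0117 + 0.5·0.1695²)·4.1036] / (0.1695·√4.1036)
   = [0.479113 + 0.106961] / 0.343362 = 1.706868
d₂ = d₁ − σ√T = 1.706868 − 0.343362 = 1.363506
N(d₁) = 0.956077,  N(d₂) = 0.913639,  e^(−rT) = 0.953122
E₀ = V₀·N(d₁) − D·e^(−rT)·N(d₂)
   = 117.7805·0.956077 − 72.9453·0.953122·0.913639 = 49.085759
B₀ = V₀ − E₀ = 117.7805 − 49.085759 = 68.694741

E0=49.0858 B0=68.6947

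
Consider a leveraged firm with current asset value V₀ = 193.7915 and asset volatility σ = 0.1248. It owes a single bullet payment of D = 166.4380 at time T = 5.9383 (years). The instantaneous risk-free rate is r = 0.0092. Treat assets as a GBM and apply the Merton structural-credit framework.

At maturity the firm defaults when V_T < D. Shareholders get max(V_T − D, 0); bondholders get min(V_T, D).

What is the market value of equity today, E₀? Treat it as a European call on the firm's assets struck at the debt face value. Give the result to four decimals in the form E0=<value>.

d₁ = [ln(V₀/D) + (r + σ²/2)T] / (σ√T)
   = [ln(193.7915/166.4380) + (0.0092 + 0.5·0.1248²)·5.9383] / (0.1248·√5.9383)
   = [0.152160 + 0.100877] / 0.304120 = 0.832029
d₂ = d₁ − σ√T = 0.832029 − 0.304120 = 0.527908
N(d₁) = 0.797304,  N(d₂) = 0.701218,  e^(−rT) = 0.946833
E₀ = V₀·N(d₁) − D·e^(−rT)·N(d₂)
   = 193.7915·0.797304 − 166.4380·0.946833·0.701218 = 44.006332

E0=44.0063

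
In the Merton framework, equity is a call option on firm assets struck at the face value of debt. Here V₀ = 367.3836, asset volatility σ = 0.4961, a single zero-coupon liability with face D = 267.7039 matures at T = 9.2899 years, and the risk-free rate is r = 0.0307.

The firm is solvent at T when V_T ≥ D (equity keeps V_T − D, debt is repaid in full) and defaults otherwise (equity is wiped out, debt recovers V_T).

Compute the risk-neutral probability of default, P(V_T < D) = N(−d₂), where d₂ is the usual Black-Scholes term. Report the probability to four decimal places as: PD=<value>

d₁ = [ln(V₀/D) + (r + σ²/2)T] / (σ√T)
   = [ln(367.3836/267.7039) + (0.0307 + 0.5·0.4961²)·9.2899] / (0.4961·√9.2899)
   = [0.316525 + 1.428393] / 1.512080 = 1.153985
d₂ = d₁ − σ√T = 1.153985 − 1.512080 = -0.358095
risk-neutral PD = N(−d₂) = N(0.358095) = 0.639864

PD=0.6399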